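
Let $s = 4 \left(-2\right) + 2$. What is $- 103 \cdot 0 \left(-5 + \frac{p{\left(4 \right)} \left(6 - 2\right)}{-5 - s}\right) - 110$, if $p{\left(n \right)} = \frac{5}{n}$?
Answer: $-110$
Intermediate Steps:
$s = -6$ ($s = -8 + 2 = -6$)
$- 103 \cdot 0 \left(-5 + \frac{p{\left(4 \right)} \left(6 - 2\right)}{-5 - s}\right) - 110 = - 103 \cdot 0 \left(-5 + \frac{\frac{5}{4} \left(6 - 2\right)}{-5 - -6}\right) - 110 = - 103 \cdot 0 \left(-5 + \frac{5 \cdot \frac{1}{4} \cdot 4}{-5 + 6}\right) - 110 = - 103 \cdot 0 \left(-5 + \frac{\frac{5}{4} \cdot 4}{1}\right) - 110 = - 103 \cdot 0 \left(-5 + 5 \cdot 1\right) - 110 = - 103 \cdot 0 \left(-5 + 5\right) - 110 = - 103 \cdot 0 \cdot 0 - 110 = \left(-103\right) 0 - 110 = 0 - 110 = -110$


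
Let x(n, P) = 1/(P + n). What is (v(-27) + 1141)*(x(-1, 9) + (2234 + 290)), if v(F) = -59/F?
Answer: 103879523/36 ≈ 2.8855e+6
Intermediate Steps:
(v(-27) + 1141)*(x(-1, 9) + (2234 + 290)) = (-59/(-27) + 1141)*(1/(9 - 1) + (2234 + 290)) = (-59*(-1/27) + 1141)*(1/8 + 2524) = (59/27 + 1141)*(⅛ + 2524) = (30866/27)*(20193/8) = 103879523/36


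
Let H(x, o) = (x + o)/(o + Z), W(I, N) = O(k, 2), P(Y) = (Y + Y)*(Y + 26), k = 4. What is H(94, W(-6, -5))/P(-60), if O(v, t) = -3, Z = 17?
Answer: 13/8160 ≈ 0.0015931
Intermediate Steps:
P(Y) = 2*Y*(26 + Y) (P(Y) = (2*Y)*(26 + Y) = 2*Y*(26 + Y))
W(I, N) = -3
H(x, o) = (o + x)/(17 + o) (H(x, o) = (x + o)/(o + 17) = (o + x)/(17 + o))
H(94, W(-6, -5))/P(-60) = ((-3 + 94)/(17 - 3))/((2*(-60)*(26 - 60))) = (91/14)/((2*(-60)*(-34))) = ((1/14)*91)/4080 = (13/2)*(1/4080) = 13/8160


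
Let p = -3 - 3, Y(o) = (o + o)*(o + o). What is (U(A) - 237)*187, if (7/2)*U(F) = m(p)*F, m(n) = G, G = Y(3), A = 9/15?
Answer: -1510773/35 ≈ -43165.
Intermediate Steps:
A = ⅗ (A = 9*(1/15) = ⅗ ≈ 0.60000)
Y(o) = 4*o² (Y(o) = (2*o)*(2*o) = 4*o²)
p = -6
G = 36 (G = 4*3² = 4*9 = 36)
m(n) = 36
U(F) = 72*F/7 (U(F) = 2*(36*F)/7 = 72*F/7)
(U(A) - 237)*187 = ((72/7)*(⅗) - 237)*187 = (216/35 - 237)*187 = -8079/35*187 = -1510773/35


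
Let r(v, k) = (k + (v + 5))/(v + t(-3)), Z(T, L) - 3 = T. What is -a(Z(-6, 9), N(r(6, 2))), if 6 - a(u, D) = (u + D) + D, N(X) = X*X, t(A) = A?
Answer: 257/9 ≈ 28.556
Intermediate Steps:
Z(T, L) = 3 + T
r(v, k) = (5 + k + v)/(-3 + v) (r(v, k) = (k + (v + 5))/(v - 3) = (k + (5 + v))/(-3 + v) = (5 + k + v)/(-3 + v))
N(X) = X²
a(u, D) = 6 - u - 2*D (a(u, D) = 6 - ((u + D) + D) = 6 - ((D + u) + D) = 6 - (u + 2*D) = 6 + (-u - 2*D) = 6 - u - 2*D)
-a(Z(-6, 9), N(r(6, 2))) = -(6 - (3 - 6) - 2*(5 + 2 + 6)²/(-3 + 6)²) = -(6 - 1*(-3) - 2*(13/3)²) = -(6 + 3 - 2*((⅓)*13)²) = -(6 + 3 - 2*(13/3)²) = -(6 + 3 - 2*169/9) = -(6 + 3 - 338/9) = -1*(-257/9) = 257/9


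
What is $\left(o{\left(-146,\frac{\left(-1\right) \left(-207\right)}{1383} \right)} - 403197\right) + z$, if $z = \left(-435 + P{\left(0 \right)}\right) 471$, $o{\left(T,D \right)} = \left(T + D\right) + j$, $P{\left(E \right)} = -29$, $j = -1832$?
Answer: $- \frac{287534390}{461} \approx -6.2372 \cdot 10^{5}$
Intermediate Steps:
$o{\left(T,D \right)} = -1832 + D + T$ ($o{\left(T,D \right)} = \left(T + D\right) - 1832 = \left(D + T\right) - 1832 = -1832 + D + T$)
$z = -218544$ ($z = \left(-435 - 29\right) 471 = \left(-464\right) 471 = -218544$)
$\left(o{\left(-146,\frac{\left(-1\right) \left(-207\right)}{1383} \right)} - 403197\right) + z = \left(\left(-1832 + \frac{\left(-1\right) \left(-207\right)}{1383} - 146\right) - 403197\right) - 218544 = \left(\left(-1832 + 207 \cdot \frac{1}{1383} - 146\right) - 403197\right) - 218544 = \left(\left(-1832 + \frac{69}{461} - 146\right) - 403197\right) - 218544 = \left(- \frac{911789}{461} - 403197\right) - 218544 = - \frac{186785606}{461} - 218544 = - \frac{287534390}{461}$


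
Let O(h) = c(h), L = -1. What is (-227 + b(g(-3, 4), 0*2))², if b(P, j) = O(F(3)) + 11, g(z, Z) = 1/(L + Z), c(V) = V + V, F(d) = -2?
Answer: 48400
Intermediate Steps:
c(V) = 2*V
O(h) = 2*h
g(z, Z) = 1/(-1 + Z)
b(P, j) = 7 (b(P, j) = 2*(-2) + 11 = -4 + 11 = 7)
(-227 + b(g(-3, 4), 0*2))² = (-227 + 7)² = (-220)² = 48400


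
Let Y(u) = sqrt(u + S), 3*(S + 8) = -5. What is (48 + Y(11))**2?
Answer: 6916/3 + 64*sqrt(3) ≈ 2416.2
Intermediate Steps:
S = -29/3 (S = -8 + (1/3)*(-5) = -8 - 5/3 = -29/3 ≈ -9.6667)
Y(u) = sqrt(-29/3 + u) (Y(u) = sqrt(u - 29/3) = sqrt(-29/3 + u))
(48 + Y(11))**2 = (48 + sqrt(-87 + 9*11)/3)**2 = (48 + sqrt(-87 + 99)/3)**2 = (48 + sqrt(12)/3)**2 = (48 + (2*sqrt(3))/3)**2 = (48 + 2*sqrt(3)/3)**2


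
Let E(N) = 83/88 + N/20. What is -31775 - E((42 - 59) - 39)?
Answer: -13980183/440 ≈ -31773.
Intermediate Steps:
E(N) = 83/88 + N/20 (E(N) = 83*(1/88) + N*(1/20) = 83/88 + N/20)
-31775 - E((42 - 59) - 39) = -31775 - (83/88 + ((42 - 59) - 39)/20) = -31775 - (83/88 + (-17 - 39)/20) = -31775 - (83/88 + (1/20)*(-56)) = -31775 - (83/88 - 14/5) = -31775 - 1*(-817/440) = -31775 + 817/440 = -13980183/440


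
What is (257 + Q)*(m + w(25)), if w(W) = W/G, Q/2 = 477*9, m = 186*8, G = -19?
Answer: 249788221/19 ≈ 1.3147e+7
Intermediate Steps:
m = 1488
Q = 8586 (Q = 2*(477*9) = 2*4293 = 8586)
w(W) = -W/19 (w(W) = W/(-19) = W*(-1/19) = -W/19)
(257 + Q)*(m + w(25)) = (257 + 8586)*(1488 - 1/19*25) = 8843*(1488 - 25/19) = 8843*(28247/19) = 249788221/19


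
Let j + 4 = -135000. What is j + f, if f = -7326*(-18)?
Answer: -3136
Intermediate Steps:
j = -135004 (j = -4 - 135000 = -135004)
f = 131868
j + f = -135004 + 131868 = -3136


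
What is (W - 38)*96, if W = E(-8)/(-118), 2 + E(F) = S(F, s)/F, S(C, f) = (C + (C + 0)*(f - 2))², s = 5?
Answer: -208992/59 ≈ -3542.2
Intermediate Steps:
S(C, f) = (C + C*(-2 + f))²
E(F) = -2 + 16*F (E(F) = -2 + (F²*(-1 + 5)²)/F = -2 + (F²*4²)/F = -2 + (F²*16)/F = -2 + (16*F²)/F = -2 + 16*F)
W = 65/59 (W = (-2 + 16*(-8))/(-118) = (-2 - 128)*(-1/118) = -130*(-1/118) = 65/59 ≈ 1.1017)
(W - 38)*96 = (65/59 - 38)*96 = -2177/59*96 = -208992/59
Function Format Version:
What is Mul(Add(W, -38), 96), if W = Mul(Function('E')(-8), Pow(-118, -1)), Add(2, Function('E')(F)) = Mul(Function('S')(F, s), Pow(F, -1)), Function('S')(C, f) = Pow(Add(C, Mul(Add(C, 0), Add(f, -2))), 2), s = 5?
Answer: Rational(-208992, 59) ≈ -3542.2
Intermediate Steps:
Function('S')(C, f) = Pow(Add(C, Mul(C, Add(-2, f))), 2)
Function('E')(F) = Add(-2, Mul(16, F)) (Function('E')(F) = Add(-2, Mul(Mul(Pow(F, 2), Pow(Add(-1, 5), 2)), Pow(F, -1))) = Add(-2, Mul(Mul(Pow(F, 2), Pow(4, 2)), Pow(F, -1))) = Add(-2, Mul(Mul(Pow(F, 2), 16), Pow(F, -1))) = Add(-2, Mul(Mul(16, Pow(F, 2)), Pow(F, -1))) = Add(-2, Mul(16, F)))
W = Rational(65, 59) (W = Mul(Add(-2, Mul(16, -8)), Pow(-118, -1)) = Mul(Add(-2, -128), Rational(-1, 118)) = Mul(-130, Rational(-1, 118)) = Rational(65, 59) ≈ 1.1017)
Mul(Add(W, -38), 96) = Mul(Add(Rational(65, 59), -38), 96) = Mul(Rational(-2177, 59), 96) = Rational(-208992, 59)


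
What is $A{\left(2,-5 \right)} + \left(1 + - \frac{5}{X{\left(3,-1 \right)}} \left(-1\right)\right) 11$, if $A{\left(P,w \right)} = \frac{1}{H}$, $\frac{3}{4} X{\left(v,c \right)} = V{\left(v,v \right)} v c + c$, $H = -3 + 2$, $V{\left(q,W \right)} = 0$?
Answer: $- \frac{125}{4} \approx -31.25$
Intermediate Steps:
$H = -1$
$X{\left(v,c \right)} = \frac{4 c}{3}$ ($X{\left(v,c \right)} = \frac{4 \left(0 v c + c\right)}{3} = \frac{4 \left(0 c + c\right)}{3} = \frac{4 \left(0 + c\right)}{3} = \frac{4 c}{3}$)
$A{\left(P,w \right)} = -1$ ($A{\left(P,w \right)} = \frac{1}{-1} = -1$)
$A{\left(2,-5 \right)} + \left(1 + - \frac{5}{X{\left(3,-1 \right)}} \left(-1\right)\right) 11 = -1 + \left(1 + - \frac{5}{\frac{4}{3} \left(-1\right)} \left(-1\right)\right) 11 = -1 + \left(1 + - \frac{5}{- \frac{4}{3}} \left(-1\right)\right) 11 = -1 + \left(1 + \left(-5\right) \left(- \frac{3}{4}\right) \left(-1\right)\right) 11 = -1 + \left(1 + \frac{15}{4} \left(-1\right)\right) 11 = -1 + \left(1 - \frac{15}{4}\right) 11 = -1 - \frac{121}{4} = - \frac{125}{4}$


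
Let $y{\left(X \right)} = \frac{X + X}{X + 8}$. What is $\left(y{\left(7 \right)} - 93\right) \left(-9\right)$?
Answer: $\frac{4143}{5} \approx 828.6$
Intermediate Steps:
$y{\left(X \right)} = \frac{2 X}{8 + X}$
$\left(y{\left(7 \right)} - 93\right) \left(-9\right) = \left(2 \cdot 7 \frac{1}{8 + 7} - 93\right) \left(-9\right) = \left(2 \cdot 7 \cdot \frac{1}{15} - 93\right) \left(-9\right) = \left(\frac{14}{15} - 93\right) \left(-9\right) = \left(- \frac{1381}{15}\right) \left(-9\right) = \frac{4143}{5}$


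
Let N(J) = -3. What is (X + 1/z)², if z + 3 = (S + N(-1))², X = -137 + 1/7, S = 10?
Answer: 1941371721/103684 ≈ 18724.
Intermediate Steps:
X = -958/7 (X = -137 + ⅐ = -958/7 ≈ -136.86)
z = 46 (z = -3 + (10 - 3)² = -3 + 7² = -3 + 49 = 46)
(X + 1/z)² = (-958/7 + 1/46)² = (-44061/322)² = 1941371721/103684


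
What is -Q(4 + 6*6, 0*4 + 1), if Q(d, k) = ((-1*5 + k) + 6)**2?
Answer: -4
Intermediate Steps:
Q(d, k) = (1 + k)**2 (Q(d, k) = ((-5 + k) + 6)**2 = (1 + k)**2)
-Q(4 + 6*6, 0*4 + 1) = -(1 + (0*4 + 1))**2 = -(1 + (0 + 1))**2 = -(1 + 1)**2 = -1*2**2 = -1*4 = -4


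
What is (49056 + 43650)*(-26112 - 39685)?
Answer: -6099776682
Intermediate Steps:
(49056 + 43650)*(-26112 - 39685) = 92706*(-65797) = -6099776682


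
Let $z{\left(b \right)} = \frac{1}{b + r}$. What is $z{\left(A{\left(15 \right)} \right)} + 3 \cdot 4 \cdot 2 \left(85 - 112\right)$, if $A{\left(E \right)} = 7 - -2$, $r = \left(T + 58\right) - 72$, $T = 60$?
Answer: $- \frac{35639}{55} \approx -647.98$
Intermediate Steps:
$r = 46$ ($r = \left(60 + 58\right) - 72 = 118 - 72 = 46$)
$A{\left(E \right)} = 9$ ($A{\left(E \right)} = 7 + 2 = 9$)
$z{\left(b \right)} = \frac{1}{46 + b}$ ($z{\left(b \right)} = \frac{1}{b + 46} = \frac{1}{46 + b}$)
$z{\left(A{\left(15 \right)} \right)} + 3 \cdot 4 \cdot 2 \left(85 - 112\right) = \frac{1}{46 + 9} + 3 \cdot 4 \cdot 2 \left(85 - 112\right) = \frac{1}{55} + 12 \cdot 2 \left(-27\right) = \frac{1}{55} + 24 \left(-27\right) = \frac{1}{55} - 648 = - \frac{35639}{55}$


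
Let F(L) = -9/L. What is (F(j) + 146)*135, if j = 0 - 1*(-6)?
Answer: 39015/2 ≈ 19508.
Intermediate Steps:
j = 6 (j = 0 + 6 = 6)
(F(j) + 146)*135 = (-9/6 + 146)*135 = (-9*⅙ + 146)*135 = (-3/2 + 146)*135 = (289/2)*135 = 39015/2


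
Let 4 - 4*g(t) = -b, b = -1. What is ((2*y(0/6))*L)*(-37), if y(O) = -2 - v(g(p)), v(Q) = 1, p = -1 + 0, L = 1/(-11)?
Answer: -222/11 ≈ -20.182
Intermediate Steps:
L = -1/11 ≈ -0.090909
p = -1
g(t) = ¾ (g(t) = 1 - (-1)*(-1)/4 = 1 - ¼*1 = 1 - ¼ = ¾)
y(O) = -3 (y(O) = -2 - 1*1 = -2 - 1 = -3)
((2*y(0/6))*L)*(-37) = ((2*(-3))*(-1/11))*(-37) = -6*(-1/11)*(-37) = (6/11)*(-37) = -222/11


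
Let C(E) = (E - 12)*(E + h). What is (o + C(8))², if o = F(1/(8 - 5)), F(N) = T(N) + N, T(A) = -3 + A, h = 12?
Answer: 61009/9 ≈ 6778.8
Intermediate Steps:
C(E) = (-12 + E)*(12 + E) (C(E) = (E - 12)*(E + 12) = (-12 + E)*(12 + E))
F(N) = -3 + 2*N (F(N) = (-3 + N) + N = -3 + 2*N)
o = -7/3 (o = -3 + 2/(8 - 5) = -3 + 2/3 = -3 + 2*(⅓) = -3 + ⅔ = -7/3 ≈ -2.3333)
(o + C(8))² = (-7/3 + (-144 + 8²))² = (-7/3 + (-144 + 64))² = (-7/3 - 80)² = (-247/3)² = 61009/9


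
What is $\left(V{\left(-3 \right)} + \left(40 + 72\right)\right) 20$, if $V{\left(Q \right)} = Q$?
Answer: $2180$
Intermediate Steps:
$\left(V{\left(-3 \right)} + \left(40 + 72\right)\right) 20 = \left(-3 + \left(40 + 72\right)\right) 20 = \left(-3 + 112\right) 20 = 109 \cdot 20 = 2180$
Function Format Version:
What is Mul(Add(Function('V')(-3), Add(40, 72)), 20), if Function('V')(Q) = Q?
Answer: 2180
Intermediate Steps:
Mul(Add(Function('V')(-3), Add(40, 72)), 20) = Mul(Add(-3, Add(40, 72)), 20) = Mul(Add(-3, 112), 20) = Mul(109, 20) = 2180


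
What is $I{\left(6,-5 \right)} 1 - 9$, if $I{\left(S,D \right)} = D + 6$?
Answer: $-8$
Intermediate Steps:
$I{\left(S,D \right)} = 6 + D$
$I{\left(6,-5 \right)} 1 - 9 = \left(6 - 5\right) 1 - 9 = 1 \cdot 1 - 9 = 1 - 9 = -8$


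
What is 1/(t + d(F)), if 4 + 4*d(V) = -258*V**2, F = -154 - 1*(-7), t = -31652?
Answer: -2/2850867 ≈ -7.0154e-7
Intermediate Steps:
F = -147 (F = -154 + 7 = -147)
d(V) = -1 - 129*V**2/2 (d(V) = -1 + (-258*V**2)/4 = -1 - 129*V**2/2)
1/(t + d(F)) = 1/(-31652 + (-1 - 129/2*(-147)**2)) = 1/(-31652 + (-1 - 129/2*21609)) = 1/(-31652 + (-1 - 2787561/2)) = 1/(-31652 - 2787563/2) = 1/(-2850867/2) = -2/2850867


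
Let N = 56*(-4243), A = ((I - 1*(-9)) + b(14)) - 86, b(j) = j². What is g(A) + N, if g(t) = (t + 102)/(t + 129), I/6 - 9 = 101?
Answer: -215747183/908 ≈ -2.3761e+5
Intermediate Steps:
I = 660 (I = 54 + 6*101 = 54 + 606 = 660)
A = 779 (A = ((660 - 1*(-9)) + 14²) - 86 = ((660 + 9) + 196) - 86 = (669 + 196) - 86 = 865 - 86 = 779)
N = -237608
g(t) = (102 + t)/(129 + t)
g(A) + N = (102 + 779)/(129 + 779) - 237608 = 881/908 - 237608 = -215747183/908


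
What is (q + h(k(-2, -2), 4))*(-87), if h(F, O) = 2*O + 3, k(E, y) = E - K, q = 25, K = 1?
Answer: -3132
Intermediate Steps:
k(E, y) = -1 + E (k(E, y) = E - 1*1 = E - 1 = -1 + E)
h(F, O) = 3 + 2*O
(q + h(k(-2, -2), 4))*(-87) = (25 + (3 + 2*4))*(-87) = (25 + (3 + 8))*(-87) = (25 + 11)*(-87) = 36*(-87) = -3132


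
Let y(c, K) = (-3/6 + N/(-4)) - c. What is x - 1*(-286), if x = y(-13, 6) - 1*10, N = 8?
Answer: 573/2 ≈ 286.50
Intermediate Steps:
y(c, K) = -5/2 - c (y(c, K) = (-3/6 + 8/(-4)) - c = (-3*⅙ + 8*(-¼)) - c = (-½ - 2) - c = -5/2 - c)
x = ½ (x = (-5/2 - 1*(-13)) - 1*10 = (-5/2 + 13) - 10 = 21/2 - 10 = ½ ≈ 0.50000)
x - 1*(-286) = ½ - 1*(-286) = ½ + 286 = 573/2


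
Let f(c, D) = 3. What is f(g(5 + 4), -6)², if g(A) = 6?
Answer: 9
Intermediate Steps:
f(g(5 + 4), -6)² = 3² = 9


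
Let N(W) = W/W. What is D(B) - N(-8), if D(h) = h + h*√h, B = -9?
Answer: -10 - 27*I ≈ -10.0 - 27.0*I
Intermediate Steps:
N(W) = 1
D(h) = h + h^(3/2)
D(B) - N(-8) = (-9 + (-9)^(3/2)) - 1*1 = (-9 - 27*I) - 1 = -10 - 27*I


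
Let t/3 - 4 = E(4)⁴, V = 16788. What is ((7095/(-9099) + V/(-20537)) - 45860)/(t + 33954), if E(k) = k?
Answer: -2856660233069/2163536435214 ≈ -1.3204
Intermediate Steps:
t = 780 (t = 12 + 3*4⁴ = 12 + 3*256 = 12 + 768 = 780)
((7095/(-9099) + V/(-20537)) - 45860)/(t + 33954) = ((7095/(-9099) + 16788/(-20537)) - 45860)/(780 + 33954) = ((7095*(-1/9099) + 16788*(-1/20537)) - 45860)/34734 = ((-2365/3033 - 16788/20537) - 45860)*(1/34734) = (-99488009/62288721 - 45860)*(1/34734) = -2856660233069/62288721*1/34734 = -2856660233069/2163536435214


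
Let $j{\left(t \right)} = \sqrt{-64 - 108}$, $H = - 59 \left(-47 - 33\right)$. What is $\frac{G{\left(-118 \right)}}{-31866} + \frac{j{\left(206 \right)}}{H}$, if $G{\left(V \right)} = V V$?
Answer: $- \frac{6962}{15933} + \frac{i \sqrt{43}}{2360} \approx -0.43695 + 0.0027786 i$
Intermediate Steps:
$H = 4720$ ($H = \left(-59\right) \left(-80\right) = 4720$)
$j{\left(t \right)} = 2 i \sqrt{43}$ ($j{\left(t \right)} = \sqrt{-172} = 2 i \sqrt{43}$)
$G{\left(V \right)} = V^{2}$
$\frac{G{\left(-118 \right)}}{-31866} + \frac{j{\left(206 \right)}}{H} = \frac{\left(-118\right)^{2}}{-31866} + \frac{2 i \sqrt{43}}{4720} = 13924 \left(- \frac{1}{31866}\right) + 2 i \sqrt{43} \cdot \frac{1}{4720} = - \frac{6962}{15933} + \frac{i \sqrt{43}}{2360}$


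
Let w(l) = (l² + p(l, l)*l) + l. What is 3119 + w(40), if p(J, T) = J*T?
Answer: 68759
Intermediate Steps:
w(l) = l + l² + l³ (w(l) = (l² + (l*l)*l) + l = (l² + l²*l) + l = (l² + l³) + l = l + l² + l³)
3119 + w(40) = 3119 + 40*(1 + 40 + 40²) = 3119 + 40*(1 + 40 + 1600) = 3119 + 40*1641 = 3119 + 65640 = 68759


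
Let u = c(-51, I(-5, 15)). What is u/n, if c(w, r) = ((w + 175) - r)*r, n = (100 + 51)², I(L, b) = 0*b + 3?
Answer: 363/22801 ≈ 0.015920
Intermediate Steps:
I(L, b) = 3 (I(L, b) = 0 + 3 = 3)
n = 22801 (n = 151² = 22801)
c(w, r) = r*(175 + w - r) (c(w, r) = ((175 + w) - r)*r = (175 + w - r)*r = r*(175 + w - r))
u = 363 (u = 3*(175 - 51 - 1*3) = 3*(175 - 51 - 3) = 3*121 = 363)
u/n = 363/22801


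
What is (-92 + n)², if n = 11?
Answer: 6561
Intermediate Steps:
(-92 + n)² = (-92 + 11)² = (-81)² = 6561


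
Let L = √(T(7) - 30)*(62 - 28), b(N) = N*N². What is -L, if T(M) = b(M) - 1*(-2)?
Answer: -102*√35 ≈ -603.44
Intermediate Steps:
b(N) = N³
T(M) = 2 + M³ (T(M) = M³ - 1*(-2) = M³ + 2 = 2 + M³)
L = 102*√35 (L = √((2 + 7³) - 30)*(62 - 28) = √((2 + 343) - 30)*34 = √(345 - 30)*34 = √315*34 = (3*√35)*34 = 102*√35 ≈ 603.44)
-L = -102*√35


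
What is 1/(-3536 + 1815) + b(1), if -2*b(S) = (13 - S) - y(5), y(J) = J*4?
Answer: 6883/1721 ≈ 3.9994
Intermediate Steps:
y(J) = 4*J
b(S) = 7/2 + S/2 (b(S) = -((13 - S) - 4*5)/2 = -((13 - S) - 1*20)/2 = -((13 - S) - 20)/2 = -(-7 - S)/2 = 7/2 + S/2)
1/(-3536 + 1815) + b(1) = 1/(-3536 + 1815) + (7/2 + (1/2)*1) = 1/(-1721) + (7/2 + 1/2) = -1/1721 + 4 = 6883/1721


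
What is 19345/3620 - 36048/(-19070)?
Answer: 49940291/6903340 ≈ 7.2342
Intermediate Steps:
19345/3620 - 36048/(-19070) = 19345*(1/3620) - 36048*(-1/19070) = 3869/724 + 18024/9535 = 49940291/6903340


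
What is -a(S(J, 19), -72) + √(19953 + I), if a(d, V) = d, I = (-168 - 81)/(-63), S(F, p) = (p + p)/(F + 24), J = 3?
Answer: -38/27 + 2*√2200254/21 ≈ 139.86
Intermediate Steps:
S(F, p) = 2*p/(24 + F) (S(F, p) = (2*p)/(24 + F) = 2*p/(24 + F))
I = 83/21 (I = -1/63*(-249) = 83/21 ≈ 3.9524)
-a(S(J, 19), -72) + √(19953 + I) = -2*19/(24 + 3) + √(19953 + 83/21) = -2*19/27 + √(419096/21) = -2*19/27 + 2*√2200254/21 = -1*38/27 + 2*√2200254/21 = -38/27 + 2*√2200254/21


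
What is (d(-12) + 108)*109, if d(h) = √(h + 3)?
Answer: 11772 + 327*I ≈ 11772.0 + 327.0*I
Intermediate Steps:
d(h) = √(3 + h)
(d(-12) + 108)*109 = (√(3 - 12) + 108)*109 = (√(-9) + 108)*109 = (3*I + 108)*109 = (108 + 3*I)*109 = 11772 + 327*I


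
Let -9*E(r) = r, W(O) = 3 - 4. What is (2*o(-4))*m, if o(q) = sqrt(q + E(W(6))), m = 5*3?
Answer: 10*I*sqrt(35) ≈ 59.161*I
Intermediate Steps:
W(O) = -1
E(r) = -r/9
m = 15
o(q) = sqrt(1/9 + q) (o(q) = sqrt(q - 1/9*(-1)) = sqrt(q + 1/9) = sqrt(1/9 + q))
(2*o(-4))*m = (2*(sqrt(1 + 9*(-4))/3))*15 = (2*(sqrt(1 - 36)/3))*15 = (2*(sqrt(-35)/3))*15 = (2*((I*sqrt(35))/3))*15 = (2*(I*sqrt(35)/3))*15 = (2*I*sqrt(35)/3)*15 = 10*I*sqrt(35)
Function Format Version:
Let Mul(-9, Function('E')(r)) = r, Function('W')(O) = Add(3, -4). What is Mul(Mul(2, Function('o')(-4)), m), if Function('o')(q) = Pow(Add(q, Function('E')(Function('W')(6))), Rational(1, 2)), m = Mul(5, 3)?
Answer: Mul(10, I, Pow(35, Rational(1, 2))) ≈ Mul(59.161, I)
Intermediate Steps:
Function('W')(O) = -1
Function('E')(r) = Mul(Rational(-1, 9), r)
m = 15
Function('o')(q) = Pow(Add(Rational(1, 9), q), Rational(1, 2)) (Function('o')(q) = Pow(Add(q, Mul(Rational(-1, 9), -1)), Rational(1, 2)) = Pow(Add(q, Rational(1, 9)), Rational(1, 2)) = Pow(Add(Rational(1, 9), q), Rational(1, 2)))
Mul(Mul(2, Function('o')(-4)), m) = Mul(Mul(2, Mul(Rational(1, 3), Pow(Add(1, Mul(9, -4)), Rational(1, 2)))), 15) = Mul(Mul(2, Mul(Rational(1, 3), Pow(Add(1, -36), Rational(1, 2)))), 15) = Mul(Mul(2, Mul(Rational(1, 3), Pow(-35, Rational(1, 2)))), 15) = Mul(Mul(2, Mul(Rational(1, 3), Mul(I, Pow(35, Rational(1, 2))))), 15) = Mul(Mul(2, Mul(Rational(1, 3), I, Pow(35, Rational(1, 2)))), 15) = Mul(Mul(Rational(2, 3), I, Pow(35, Rational(1, 2))), 15) = Mul(10, I, Pow(35, Rational(1, 2)))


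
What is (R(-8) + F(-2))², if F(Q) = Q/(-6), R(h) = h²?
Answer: 37249/9 ≈ 4138.8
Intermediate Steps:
F(Q) = -Q/6 (F(Q) = Q*(-⅙) = -Q/6)
(R(-8) + F(-2))² = ((-8)² - ⅙*(-2))² = (64 + ⅓)² = (193/3)² = 37249/9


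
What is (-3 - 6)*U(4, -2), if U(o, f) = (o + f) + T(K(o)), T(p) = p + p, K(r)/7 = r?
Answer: -522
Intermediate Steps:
K(r) = 7*r
T(p) = 2*p
U(o, f) = f + 15*o (U(o, f) = (o + f) + 2*(7*o) = (f + o) + 14*o = f + 15*o)
(-3 - 6)*U(4, -2) = (-3 - 6)*(-2 + 15*4) = -9*(-2 + 60) = -9*58 = -522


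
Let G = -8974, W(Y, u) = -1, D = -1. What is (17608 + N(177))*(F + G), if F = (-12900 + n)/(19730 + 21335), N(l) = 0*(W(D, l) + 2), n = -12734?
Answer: -6489304157952/41065 ≈ -1.5803e+8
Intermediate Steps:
N(l) = 0 (N(l) = 0*(-1 + 2) = 0*1 = 0)
F = -25634/41065 (F = (-12900 - 12734)/(19730 + 21335) = -25634/41065 ≈ -0.62423)
(17608 + N(177))*(F + G) = (17608 + 0)*(-25634/41065 - 8974) = 17608*(-368542944/41065) = -6489304157952/41065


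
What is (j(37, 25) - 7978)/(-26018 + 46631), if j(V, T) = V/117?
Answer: -933389/2411721 ≈ -0.38702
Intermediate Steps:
j(V, T) = V/117 (j(V, T) = V*(1/117) = V/117)
(j(37, 25) - 7978)/(-26018 + 46631) = ((1/117)*37 - 7978)/(-26018 + 46631) = (37/117 - 7978)/20613 = -933389/117*1/20613 = -933389/2411721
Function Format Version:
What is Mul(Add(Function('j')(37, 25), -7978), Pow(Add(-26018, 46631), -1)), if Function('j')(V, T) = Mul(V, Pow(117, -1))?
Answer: Rational(-933389, 2411721) ≈ -0.38702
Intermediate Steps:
Function('j')(V, T) = Mul(Rational(1, 117), V) (Function('j')(V, T) = Mul(V, Rational(1, 117)) = Mul(Rational(1, 117), V))
Mul(Add(Function('j')(37, 25), -7978), Pow(Add(-26018, 46631), -1)) = Mul(Add(Mul(Rational(1, 117), 37), -7978), Pow(Add(-26018, 46631), -1)) = Mul(Add(Rational(37, 117), -7978), Pow(20613, -1)) = Mul(Rational(-933389, 117), Rational(1, 20613)) = Rational(-933389, 2411721)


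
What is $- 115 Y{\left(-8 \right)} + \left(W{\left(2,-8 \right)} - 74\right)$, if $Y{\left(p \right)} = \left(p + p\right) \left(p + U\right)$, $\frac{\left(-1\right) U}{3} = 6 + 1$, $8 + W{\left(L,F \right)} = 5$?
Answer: $-53437$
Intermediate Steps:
$W{\left(L,F \right)} = -3$ ($W{\left(L,F \right)} = -8 + 5 = -3$)
$U = -21$ ($U = - 3 \left(6 + 1\right) = \left(-3\right) 7 = -21$)
$Y{\left(p \right)} = 2 p \left(-21 + p\right)$ ($Y{\left(p \right)} = \left(p + p\right) \left(p - 21\right) = 2 p \left(-21 + p\right)$)
$- 115 Y{\left(-8 \right)} + \left(W{\left(2,-8 \right)} - 74\right) = - 115 \cdot 2 \left(-8\right) \left(-21 - 8\right) - 77 = - 115 \cdot 2 \left(-8\right) \left(-29\right) - 77 = \left(-115\right) 464 - 77 = -53360 - 77 = -53437$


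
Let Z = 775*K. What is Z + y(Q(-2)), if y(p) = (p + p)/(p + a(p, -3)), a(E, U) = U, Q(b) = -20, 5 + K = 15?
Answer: 178290/23 ≈ 7751.7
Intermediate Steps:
K = 10 (K = -5 + 15 = 10)
Z = 7750 (Z = 775*10 = 7750)
y(p) = 2*p/(-3 + p) (y(p) = (p + p)/(p - 3) = (2*p)/(-3 + p) = 2*p/(-3 + p))
Z + y(Q(-2)) = 7750 + 2*(-20)/(-3 - 20) = 7750 + 2*(-20)/(-23) = 7750 + 2*(-20)*(-1/23) = 7750 + 40/23 = 178290/23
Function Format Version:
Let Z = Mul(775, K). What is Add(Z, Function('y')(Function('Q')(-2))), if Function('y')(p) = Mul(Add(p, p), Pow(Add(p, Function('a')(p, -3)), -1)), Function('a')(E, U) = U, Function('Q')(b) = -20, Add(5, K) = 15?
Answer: Rational(178290, 23) ≈ 7751.7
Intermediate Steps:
K = 10 (K = Add(-5, 15) = 10)
Z = 7750 (Z = Mul(775, 10) = 7750)
Function('y')(p) = Mul(2, p, Pow(Add(-3, p), -1)) (Function('y')(p) = Mul(Add(p, p), Pow(Add(p, -3), -1)) = Mul(Mul(2, p), Pow(Add(-3, p), -1)) = Mul(2, p, Pow(Add(-3, p), -1)))
Add(Z, Function('y')(Function('Q')(-2))) = Add(7750, Mul(2, -20, Pow(Add(-3, -20), -1))) = Add(7750, Mul(2, -20, Pow(-23, -1))) = Add(7750, Mul(2, -20, Rational(-1, 23))) = Add(7750, Rational(40, 23)) = Rational(178290, 23)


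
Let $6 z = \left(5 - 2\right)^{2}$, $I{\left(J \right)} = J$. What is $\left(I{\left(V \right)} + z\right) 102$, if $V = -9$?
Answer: $-765$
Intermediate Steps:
$z = \frac{3}{2}$ ($z = \frac{\left(5 - 2\right)^{2}}{6} = \frac{3^{2}}{6} = \frac{1}{6} \cdot 9 = \frac{3}{2} \approx 1.5$)
$\left(I{\left(V \right)} + z\right) 102 = \left(-9 + \frac{3}{2}\right) 102 = \left(- \frac{15}{2}\right) 102 = -765$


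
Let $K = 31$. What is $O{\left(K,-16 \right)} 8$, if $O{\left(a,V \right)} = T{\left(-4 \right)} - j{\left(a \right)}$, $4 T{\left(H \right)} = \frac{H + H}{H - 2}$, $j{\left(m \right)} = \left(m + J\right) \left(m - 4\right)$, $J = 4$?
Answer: $- \frac{22672}{3} \approx -7557.3$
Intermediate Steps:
$j{\left(m \right)} = \left(-4 + m\right) \left(4 + m\right)$ ($j{\left(m \right)} = \left(m + 4\right) \left(m - 4\right) = \left(4 + m\right) \left(-4 + m\right) = \left(-4 + m\right) \left(4 + m\right)$)
$T{\left(H \right)} = \frac{H}{2 \left(-2 + H\right)}$ ($T{\left(H \right)} = \frac{\left(H + H\right) \frac{1}{H - 2}}{4} = \frac{2 H \frac{1}{-2 + H}}{4} = \frac{H}{2 \left(-2 + H\right)}$)
$O{\left(a,V \right)} = \frac{49}{3} - a^{2}$ ($O{\left(a,V \right)} = \frac{1}{2} \left(-4\right) \frac{1}{-2 - 4} - \left(-16 + a^{2}\right) = \frac{1}{2} \left(-4\right) \frac{1}{-6} - \left(-16 + a^{2}\right) = \frac{1}{2} \left(-4\right) \left(- \frac{1}{6}\right) - \left(-16 + a^{2}\right) = \frac{1}{3} - \left(-16 + a^{2}\right) = \frac{49}{3} - a^{2}$)
$O{\left(K,-16 \right)} 8 = \left(\frac{49}{3} - 31^{2}\right) 8 = \left(\frac{49}{3} - 961\right) 8 = \left(- \frac{2834}{3}\right) 8 = - \frac{22672}{3}$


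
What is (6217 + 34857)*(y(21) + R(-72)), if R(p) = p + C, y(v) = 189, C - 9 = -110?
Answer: 657184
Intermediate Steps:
C = -101 (C = 9 - 110 = -101)
R(p) = -101 + p (R(p) = p - 101 = -101 + p)
(6217 + 34857)*(y(21) + R(-72)) = (6217 + 34857)*(189 + (-101 - 72)) = 41074*(189 - 173) = 41074*16 = 657184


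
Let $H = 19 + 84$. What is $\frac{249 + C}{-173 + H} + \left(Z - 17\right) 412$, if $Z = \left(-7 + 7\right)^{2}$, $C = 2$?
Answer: $- \frac{490531}{70} \approx -7007.6$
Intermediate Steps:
$H = 103$
$Z = 0$ ($Z = 0^{2} = 0$)
$\frac{249 + C}{-173 + H} + \left(Z - 17\right) 412 = \frac{249 + 2}{-173 + 103} + \left(0 - 17\right) 412 = \frac{251}{-70} - 7004 = 251 \left(- \frac{1}{70}\right) - 7004 = - \frac{251}{70} - 7004 = - \frac{490531}{70}$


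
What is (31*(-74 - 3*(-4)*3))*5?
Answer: -5890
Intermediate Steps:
(31*(-74 - 3*(-4)*3))*5 = (31*(-74 - (-12)*3))*5 = (31*(-74 - 1*(-36)))*5 = (31*(-74 + 36))*5 = (31*(-38))*5 = -1178*5 = -5890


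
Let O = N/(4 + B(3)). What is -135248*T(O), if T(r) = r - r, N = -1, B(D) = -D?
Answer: 0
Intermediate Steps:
O = -1 (O = -1/(4 - 1*3) = -1/(4 - 3) = -1/1 = -1*1 = -1)
T(r) = 0
-135248*T(O) = -135248*0 = 0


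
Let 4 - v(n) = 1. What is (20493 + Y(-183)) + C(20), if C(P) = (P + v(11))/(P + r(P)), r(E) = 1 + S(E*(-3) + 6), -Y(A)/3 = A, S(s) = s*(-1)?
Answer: 1578173/75 ≈ 21042.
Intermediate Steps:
S(s) = -s
v(n) = 3 (v(n) = 4 - 1*1 = 4 - 1 = 3)
Y(A) = -3*A
r(E) = -5 + 3*E (r(E) = 1 - (E*(-3) + 6) = 1 - (-3*E + 6) = 1 - (6 - 3*E) = 1 + (-6 + 3*E) = -5 + 3*E)
C(P) = (3 + P)/(-5 + 4*P) (C(P) = (P + 3)/(P + (-5 + 3*P)) = (3 + P)/(-5 + 4*P))
(20493 + Y(-183)) + C(20) = (20493 - 3*(-183)) + (3 + 20)/(-5 + 4*20) = (20493 + 549) + 23/(-5 + 80) = 21042 + 23/75 = 1578173/75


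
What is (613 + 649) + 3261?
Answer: 4523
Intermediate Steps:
(613 + 649) + 3261 = 1262 + 3261 = 4523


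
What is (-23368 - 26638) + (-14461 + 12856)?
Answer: -51611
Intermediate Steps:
(-23368 - 26638) + (-14461 + 12856) = -50006 - 1605 = -51611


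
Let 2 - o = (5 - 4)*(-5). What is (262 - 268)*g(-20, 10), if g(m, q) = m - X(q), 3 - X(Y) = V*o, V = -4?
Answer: 306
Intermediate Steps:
o = 7 (o = 2 - (5 - 4)*(-5) = 2 - (-5) = 2 - 1*(-5) = 2 + 5 = 7)
X(Y) = 31 (X(Y) = 3 - (-4)*7 = 3 - 1*(-28) = 3 + 28 = 31)
g(m, q) = -31 + m (g(m, q) = m - 1*31 = m - 31 = -31 + m)
(262 - 268)*g(-20, 10) = (262 - 268)*(-31 - 20) = -6*(-51) = 306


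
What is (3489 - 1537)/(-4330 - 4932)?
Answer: -976/4631 ≈ -0.21075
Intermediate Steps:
(3489 - 1537)/(-4330 - 4932) = 1952/(-9262) = 1952*(-1/9262) = -976/4631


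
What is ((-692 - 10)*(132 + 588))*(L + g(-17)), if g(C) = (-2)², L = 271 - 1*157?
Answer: -59641920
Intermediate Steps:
L = 114 (L = 271 - 157 = 114)
g(C) = 4
((-692 - 10)*(132 + 588))*(L + g(-17)) = ((-692 - 10)*(132 + 588))*(114 + 4) = -702*720*118 = -505440*118 = -59641920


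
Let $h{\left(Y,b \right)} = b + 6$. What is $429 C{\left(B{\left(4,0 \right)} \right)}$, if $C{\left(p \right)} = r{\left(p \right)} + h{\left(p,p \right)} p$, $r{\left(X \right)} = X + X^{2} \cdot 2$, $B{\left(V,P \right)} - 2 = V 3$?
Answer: $294294$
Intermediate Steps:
$h{\left(Y,b \right)} = 6 + b$
$B{\left(V,P \right)} = 2 + 3 V$ ($B{\left(V,P \right)} = 2 + V 3 = 2 + 3 V$)
$r{\left(X \right)} = X + 2 X^{2}$
$C{\left(p \right)} = p \left(1 + 2 p\right) + p \left(6 + p\right)$ ($C{\left(p \right)} = p \left(1 + 2 p\right) + \left(6 + p\right) p = p \left(1 + 2 p\right) + p \left(6 + p\right)$)
$429 C{\left(B{\left(4,0 \right)} \right)} = 429 \left(2 + 3 \cdot 4\right) \left(7 + 3 \left(2 + 3 \cdot 4\right)\right) = 429 \left(2 + 12\right) \left(7 + 3 \left(2 + 12\right)\right) = 429 \cdot 14 \left(7 + 3 \cdot 14\right) = 429 \cdot 14 \left(7 + 42\right) = 429 \cdot 14 \cdot 49 = 429 \cdot 686 = 294294$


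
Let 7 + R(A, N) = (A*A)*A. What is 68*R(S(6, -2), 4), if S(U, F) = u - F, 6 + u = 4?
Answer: -476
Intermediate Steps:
u = -2 (u = -6 + 4 = -2)
S(U, F) = -2 - F
R(A, N) = -7 + A³ (R(A, N) = -7 + (A*A)*A = -7 + A²*A = -7 + A³)
68*R(S(6, -2), 4) = 68*(-7 + (-2 - 1*(-2))³) = 68*(-7 + (-2 + 2)³) = 68*(-7 + 0³) = 68*(-7 + 0) = 68*(-7) = -476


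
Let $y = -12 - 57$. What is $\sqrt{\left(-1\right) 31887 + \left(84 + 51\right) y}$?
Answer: $3 i \sqrt{4578} \approx 202.98 i$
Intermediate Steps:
$y = -69$ ($y = -12 - 57 = -69$)
$\sqrt{\left(-1\right) 31887 + \left(84 + 51\right) y} = \sqrt{\left(-1\right) 31887 + \left(84 + 51\right) \left(-69\right)} = \sqrt{-31887 + 135 \left(-69\right)} = \sqrt{-31887 - 9315} = \sqrt{-41202} = 3 i \sqrt{4578}$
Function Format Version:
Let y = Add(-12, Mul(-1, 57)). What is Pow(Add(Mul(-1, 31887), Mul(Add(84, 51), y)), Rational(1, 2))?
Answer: Mul(3, I, Pow(4578, Rational(1, 2))) ≈ Mul(202.98, I)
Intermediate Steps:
y = -69 (y = Add(-12, -57) = -69)
Pow(Add(Mul(-1, 31887), Mul(Add(84, 51), y)), Rational(1, 2)) = Pow(Add(Mul(-1, 31887), Mul(Add(84, 51), -69)), Rational(1, 2)) = Pow(Add(-31887, Mul(135, -69)), Rational(1, 2)) = Pow(Add(-31887, -9315), Rational(1, 2)) = Pow(-41202, Rational(1, 2)) = Mul(3, I, Pow(4578, Rational(1, 2)))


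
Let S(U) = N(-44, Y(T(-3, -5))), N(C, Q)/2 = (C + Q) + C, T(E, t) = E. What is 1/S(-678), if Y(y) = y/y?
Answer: -1/174 ≈ -0.0057471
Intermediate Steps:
Y(y) = 1
N(C, Q) = 2*Q + 4*C (N(C, Q) = 2*((C + Q) + C) = 2*(Q + 2*C) = 2*Q + 4*C)
S(U) = -174 (S(U) = 2*1 + 4*(-44) = 2 - 176 = -174)
1/S(-678) = 1/(-174) = -1/174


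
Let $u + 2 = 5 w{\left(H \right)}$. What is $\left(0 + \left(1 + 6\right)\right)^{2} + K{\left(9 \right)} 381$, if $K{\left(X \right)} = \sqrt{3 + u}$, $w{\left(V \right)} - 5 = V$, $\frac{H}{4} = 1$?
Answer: $49 + 381 \sqrt{46} \approx 2633.1$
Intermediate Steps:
$H = 4$ ($H = 4 \cdot 1 = 4$)
$w{\left(V \right)} = 5 + V$
$u = 43$ ($u = -2 + 5 \left(5 + 4\right) = -2 + 5 \cdot 9 = -2 + 45 = 43$)
$K{\left(X \right)} = \sqrt{46}$ ($K{\left(X \right)} = \sqrt{3 + 43} = \sqrt{46}$)
$\left(0 + \left(1 + 6\right)\right)^{2} + K{\left(9 \right)} 381 = \left(0 + \left(1 + 6\right)\right)^{2} + \sqrt{46} \cdot 381 = \left(0 + 7\right)^{2} + 381 \sqrt{46} = 7^{2} + 381 \sqrt{46} = 49 + 381 \sqrt{46}$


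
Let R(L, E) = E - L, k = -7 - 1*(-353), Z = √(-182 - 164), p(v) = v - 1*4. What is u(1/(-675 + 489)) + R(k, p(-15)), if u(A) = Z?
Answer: -365 + I*√346 ≈ -365.0 + 18.601*I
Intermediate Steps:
p(v) = -4 + v (p(v) = v - 4 = -4 + v)
Z = I*√346 (Z = √(-346) = I*√346 ≈ 18.601*I)
k = 346 (k = -7 + 353 = 346)
u(A) = I*√346
u(1/(-675 + 489)) + R(k, p(-15)) = I*√346 + ((-4 - 15) - 1*346) = I*√346 + (-19 - 346) = I*√346 - 365 = -365 + I*√346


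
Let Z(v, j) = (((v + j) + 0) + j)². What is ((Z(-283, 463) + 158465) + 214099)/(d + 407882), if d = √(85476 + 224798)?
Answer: 160300277233/83183707825 - 786013*√310274/166367415650 ≈ 1.9244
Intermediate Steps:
d = √310274 ≈ 557.02
Z(v, j) = (v + 2*j)² (Z(v, j) = (((j + v) + 0) + j)² = ((j + v) + j)² = (v + 2*j)²)
((Z(-283, 463) + 158465) + 214099)/(d + 407882) = (((-283 + 2*463)² + 158465) + 214099)/(√310274 + 407882) = (((-283 + 926)² + 158465) + 214099)/(407882 + √310274) = ((643² + 158465) + 214099)/(407882 + √310274) = ((413449 + 158465) + 214099)/(407882 + √310274) = (571914 + 214099)/(407882 + √310274) = 786013/(407882 + √310274)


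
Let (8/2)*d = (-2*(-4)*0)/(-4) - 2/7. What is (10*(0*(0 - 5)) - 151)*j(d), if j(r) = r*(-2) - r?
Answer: -453/14 ≈ -32.357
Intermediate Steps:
d = -1/14 (d = ((-2*(-4)*0)/(-4) - 2/7)/4 = ((8*0)*(-¼) - 2*⅐)/4 = (0*(-¼) - 2/7)/4 = (0 - 2/7)/4 = (¼)*(-2/7) = -1/14 ≈ -0.071429)
j(r) = -3*r (j(r) = -2*r - r = -3*r)
(10*(0*(0 - 5)) - 151)*j(d) = (10*(0*(0 - 5)) - 151)*(-3*(-1/14)) = (10*(0*(-5)) - 151)*(3/14) = (10*0 - 151)*(3/14) = (0 - 151)*(3/14) = -151*3/14 = -453/14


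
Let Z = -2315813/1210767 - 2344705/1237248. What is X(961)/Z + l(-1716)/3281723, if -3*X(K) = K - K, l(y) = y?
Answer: -1716/3281723 ≈ -0.00052290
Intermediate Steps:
X(K) = 0 (X(K) = -(K - K)/3 = -⅓*0 = 0)
Z = -1901375480453/499339683072 (Z = -2315813*1/1210767 - 2344705*1/1237248 = -2315813/1210767 - 2344705/1237248 = -1901375480453/499339683072 ≈ -3.8078)
X(961)/Z + l(-1716)/3281723 = 0/(-1901375480453/499339683072) - 1716/3281723 = 0*(-499339683072/1901375480453) - 1716*1/3281723 = 0 - 1716/3281723 = -1716/3281723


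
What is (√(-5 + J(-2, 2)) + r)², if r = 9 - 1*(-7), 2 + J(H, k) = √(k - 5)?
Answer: (16 + √(-7 + I*√3))² ≈ 259.4 + 87.032*I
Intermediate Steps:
J(H, k) = -2 + √(-5 + k) (J(H, k) = -2 + √(k - 5) = -2 + √(-5 + k))
r = 16 (r = 9 + 7 = 16)
(√(-5 + J(-2, 2)) + r)² = (√(-5 + (-2 + √(-5 + 2))) + 16)² = (√(-5 + (-2 + √(-3))) + 16)² = (√(-5 + (-2 + I*√3)) + 16)² = (√(-7 + I*√3) + 16)² = (16 + √(-7 + I*√3))²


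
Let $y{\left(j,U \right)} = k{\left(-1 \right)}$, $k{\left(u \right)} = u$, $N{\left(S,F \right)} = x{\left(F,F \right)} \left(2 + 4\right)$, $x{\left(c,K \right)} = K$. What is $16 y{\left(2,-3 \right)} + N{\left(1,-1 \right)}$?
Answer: $-22$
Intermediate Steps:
$N{\left(S,F \right)} = 6 F$ ($N{\left(S,F \right)} = F \left(2 + 4\right) = F 6 = 6 F$)
$y{\left(j,U \right)} = -1$
$16 y{\left(2,-3 \right)} + N{\left(1,-1 \right)} = 16 \left(-1\right) + 6 \left(-1\right) = -16 - 6 = -22$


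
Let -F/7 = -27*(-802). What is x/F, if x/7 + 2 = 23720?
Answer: -3953/3609 ≈ -1.0953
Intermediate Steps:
F = -151578 (F = -(-189)*(-802) = -7*21654 = -151578)
x = 166026 (x = -14 + 7*23720 = -14 + 166040 = 166026)
x/F = 166026/(-151578) = 166026*(-1/151578) = -3953/3609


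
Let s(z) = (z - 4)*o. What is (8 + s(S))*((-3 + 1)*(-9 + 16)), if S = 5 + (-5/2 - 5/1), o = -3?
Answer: -385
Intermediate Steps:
S = -5/2 (S = 5 + (-5*½ - 5*1) = 5 + (-5/2 - 5) = 5 - 15/2 = -5/2 ≈ -2.5000)
s(z) = 12 - 3*z (s(z) = (z - 4)*(-3) = (-4 + z)*(-3) = 12 - 3*z)
(8 + s(S))*((-3 + 1)*(-9 + 16)) = (8 + (12 - 3*(-5/2)))*((-3 + 1)*(-9 + 16)) = (8 + (12 + 15/2))*(-2*7) = (8 + 39/2)*(-14) = (55/2)*(-14) = -385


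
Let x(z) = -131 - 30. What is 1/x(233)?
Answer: -1/161 ≈ -0.0062112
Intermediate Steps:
x(z) = -161
1/x(233) = 1/(-161) = -1/161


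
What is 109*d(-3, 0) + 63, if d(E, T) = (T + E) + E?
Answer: -591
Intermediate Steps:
d(E, T) = T + 2*E (d(E, T) = (E + T) + E = T + 2*E)
109*d(-3, 0) + 63 = 109*(0 + 2*(-3)) + 63 = 109*(0 - 6) + 63 = 109*(-6) + 63 = -654 + 63 = -591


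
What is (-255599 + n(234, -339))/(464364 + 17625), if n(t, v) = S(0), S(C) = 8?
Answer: -85197/160663 ≈ -0.53028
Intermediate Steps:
n(t, v) = 8
(-255599 + n(234, -339))/(464364 + 17625) = (-255599 + 8)/(464364 + 17625) = -255591/481989 = -255591*1/481989 = -85197/160663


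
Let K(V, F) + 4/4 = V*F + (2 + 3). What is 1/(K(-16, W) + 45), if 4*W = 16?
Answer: -1/15 ≈ -0.066667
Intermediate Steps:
W = 4 (W = (1/4)*16 = 4)
K(V, F) = 4 + F*V (K(V, F) = -1 + (V*F + (2 + 3)) = -1 + (F*V + 5) = -1 + (5 + F*V) = 4 + F*V)
1/(K(-16, W) + 45) = 1/((4 + 4*(-16)) + 45) = 1/((4 - 64) + 45) = 1/(-60 + 45) = 1/(-15) = -1/15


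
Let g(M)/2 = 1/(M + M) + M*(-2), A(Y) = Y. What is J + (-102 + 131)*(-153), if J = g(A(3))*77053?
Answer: -2710166/3 ≈ -9.0339e+5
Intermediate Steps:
g(M) = 1/M - 4*M (g(M) = 2*(1/(M + M) + M*(-2)) = 2*(1/(2*M) - 2*M) = 1/M - 4*M)
J = -2696855/3 (J = (1/3 - 4*3)*77053 = (1/3 - 12)*77053 = -35/3*77053 = -2696855/3 ≈ -8.9895e+5)
J + (-102 + 131)*(-153) = -2696855/3 + (-102 + 131)*(-153) = -2696855/3 + 29*(-153) = -2696855/3 - 4437 = -2710166/3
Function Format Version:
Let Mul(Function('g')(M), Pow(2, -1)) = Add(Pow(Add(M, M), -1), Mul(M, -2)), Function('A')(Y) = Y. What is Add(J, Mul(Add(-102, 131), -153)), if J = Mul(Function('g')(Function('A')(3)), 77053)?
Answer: Rational(-2710166, 3) ≈ -9.0339e+5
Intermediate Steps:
Function('g')(M) = Add(Pow(M, -1), Mul(-4, M)) (Function('g')(M) = Mul(2, Add(Pow(Add(M, M), -1), Mul(M, -2))) = Mul(2, Add(Pow(Mul(2, M), -1), Mul(-2, M))) = Mul(2, Add(Mul(Rational(1, 2), Pow(M, -1)), Mul(-2, M))) = Add(Pow(M, -1), Mul(-4, M)))
J = Rational(-2696855, 3) (J = Mul(Add(Pow(3, -1), Mul(-4, 3)), 77053) = Mul(Add(Rational(1, 3), -12), 77053) = Mul(Rational(-35, 3), 77053) = Rational(-2696855, 3) ≈ -8.9895e+5)
Add(J, Mul(Add(-102, 131), -153)) = Add(Rational(-2696855, 3), Mul(Add(-102, 131), -153)) = Add(Rational(-2696855, 3), Mul(29, -153)) = Add(Rational(-2696855, 3), -4437) = Rational(-2710166, 3)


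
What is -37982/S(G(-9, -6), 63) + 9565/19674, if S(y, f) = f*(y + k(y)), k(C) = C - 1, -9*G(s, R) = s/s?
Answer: 106856339/216414 ≈ 493.76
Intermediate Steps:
G(s, R) = -⅑ (G(s, R) = -s/(9*s) = -⅑*1 = -⅑)
k(C) = -1 + C
S(y, f) = f*(-1 + 2*y) (S(y, f) = f*(y + (-1 + y)) = f*(-1 + 2*y))
-37982/S(G(-9, -6), 63) + 9565/19674 = -37982*1/(63*(-1 + 2*(-⅑))) + 9565/19674 = -37982*1/(63*(-1 - 2/9)) + 9565*(1/19674) = -37982/(63*(-11/9)) + 9565/19674 = -37982/(-77) + 9565/19674 = -37982*(-1/77) + 9565/19674 = 5426/11 + 9565/19674 = 106856339/216414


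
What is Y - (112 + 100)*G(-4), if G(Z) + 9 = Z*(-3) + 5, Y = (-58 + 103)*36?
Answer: -76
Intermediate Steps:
Y = 1620 (Y = 45*36 = 1620)
G(Z) = -4 - 3*Z (G(Z) = -9 + (Z*(-3) + 5) = -9 + (-3*Z + 5) = -9 + (5 - 3*Z) = -4 - 3*Z)
Y - (112 + 100)*G(-4) = 1620 - (112 + 100)*(-4 - 3*(-4)) = 1620 - 212*(-4 + 12) = 1620 - 212*8 = 1620 - 1*1696 = 1620 - 1696 = -76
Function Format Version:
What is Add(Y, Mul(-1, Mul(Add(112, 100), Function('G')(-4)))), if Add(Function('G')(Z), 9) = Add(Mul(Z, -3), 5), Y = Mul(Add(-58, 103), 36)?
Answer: -76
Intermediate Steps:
Y = 1620 (Y = Mul(45, 36) = 1620)
Function('G')(Z) = Add(-4, Mul(-3, Z)) (Function('G')(Z) = Add(-9, Add(Mul(Z, -3), 5)) = Add(-9, Add(Mul(-3, Z), 5)) = Add(-9, Add(5, Mul(-3, Z))) = Add(-4, Mul(-3, Z)))
Add(Y, Mul(-1, Mul(Add(112, 100), Function('G')(-4)))) = Add(1620, Mul(-1, Mul(Add(112, 100), Add(-4, Mul(-3, -4))))) = Add(1620, Mul(-1, Mul(212, Add(-4, 12)))) = Add(1620, Mul(-1, Mul(212, 8))) = Add(1620, Mul(-1, 1696)) = Add(1620, -1696) = -76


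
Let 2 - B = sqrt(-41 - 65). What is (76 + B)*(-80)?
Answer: -6240 + 80*I*sqrt(106) ≈ -6240.0 + 823.65*I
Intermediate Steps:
B = 2 - I*sqrt(106) (B = 2 - sqrt(-41 - 65) = 2 - sqrt(-106) = 2 - I*sqrt(106) ≈ 2.0 - 10.296*I)
(76 + B)*(-80) = (76 + (2 - I*sqrt(106)))*(-80) = (78 - I*sqrt(106))*(-80) = -6240 + 80*I*sqrt(106)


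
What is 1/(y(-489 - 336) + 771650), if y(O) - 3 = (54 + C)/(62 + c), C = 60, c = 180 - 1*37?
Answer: 205/158188979 ≈ 1.2959e-6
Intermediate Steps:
c = 143 (c = 180 - 37 = 143)
y(O) = 729/205 (y(O) = 3 + (54 + 60)/(62 + 143) = 3 + 114/205 = 729/205)
1/(y(-489 - 336) + 771650) = 1/(729/205 + 771650) = 1/(158188979/205) = 205/158188979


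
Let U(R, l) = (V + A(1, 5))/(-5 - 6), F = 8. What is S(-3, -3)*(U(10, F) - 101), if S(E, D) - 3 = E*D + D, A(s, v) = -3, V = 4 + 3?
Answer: -10035/11 ≈ -912.27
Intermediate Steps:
V = 7
U(R, l) = -4/11 (U(R, l) = (7 - 3)/(-5 - 6) = 4/(-11) = 4*(-1/11) = -4/11)
S(E, D) = 3 + D + D*E (S(E, D) = 3 + (E*D + D) = 3 + (D*E + D) = 3 + (D + D*E) = 3 + D + D*E)
S(-3, -3)*(U(10, F) - 101) = (3 - 3 - 3*(-3))*(-4/11 - 101) = (3 - 3 + 9)*(-1115/11) = 9*(-1115/11) = -10035/11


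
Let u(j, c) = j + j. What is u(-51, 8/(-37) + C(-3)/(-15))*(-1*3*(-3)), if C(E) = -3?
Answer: -918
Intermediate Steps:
u(j, c) = 2*j
u(-51, 8/(-37) + C(-3)/(-15))*(-1*3*(-3)) = (2*(-51))*(-1*3*(-3)) = -(-306)*(-3) = -102*9 = -918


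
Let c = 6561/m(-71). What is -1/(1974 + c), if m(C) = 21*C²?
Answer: -35287/69658725 ≈ -0.00050657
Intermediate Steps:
c = 2187/35287 (c = 6561/((21*(-71)²)) = 6561/((21*5041)) = 6561/105861 = 6561*(1/105861) = 2187/35287 ≈ 0.061978)
-1/(1974 + c) = -1/(1974 + 2187/35287) = -1/69658725/35287 = -1*35287/69658725 = -35287/69658725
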